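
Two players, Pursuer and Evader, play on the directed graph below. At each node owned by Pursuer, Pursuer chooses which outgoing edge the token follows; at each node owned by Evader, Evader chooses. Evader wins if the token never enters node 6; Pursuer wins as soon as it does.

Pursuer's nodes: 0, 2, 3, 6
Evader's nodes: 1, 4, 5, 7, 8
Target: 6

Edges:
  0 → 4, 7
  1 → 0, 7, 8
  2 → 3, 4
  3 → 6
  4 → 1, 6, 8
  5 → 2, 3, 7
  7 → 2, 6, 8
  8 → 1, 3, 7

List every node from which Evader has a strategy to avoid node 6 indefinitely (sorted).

A0 = {6}
A1: add {3} — 3 (Pursuer) has 3→6.
A2: add {2} — 2 (Pursuer) has 2→3.
A3 = A2; e.g. 0 (Pursuer) has no edge into A2. Fixed point.
Pursuer's attractor = {2, 3, 6}; Evader avoids the target exactly from the complement.

0, 1, 4, 5, 7, 8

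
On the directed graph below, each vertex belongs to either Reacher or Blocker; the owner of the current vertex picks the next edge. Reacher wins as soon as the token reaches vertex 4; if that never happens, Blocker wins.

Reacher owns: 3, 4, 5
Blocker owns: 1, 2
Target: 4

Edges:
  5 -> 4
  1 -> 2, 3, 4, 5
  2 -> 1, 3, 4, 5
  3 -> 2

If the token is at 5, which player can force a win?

A0 = {4}
A1: add {5} — 5 (Reacher) has 5→4.
A2 = A1; e.g. 1 (Blocker) can still go to 2. Fixed point.
5 ∈ A1, so Reacher can force the target.

Reacher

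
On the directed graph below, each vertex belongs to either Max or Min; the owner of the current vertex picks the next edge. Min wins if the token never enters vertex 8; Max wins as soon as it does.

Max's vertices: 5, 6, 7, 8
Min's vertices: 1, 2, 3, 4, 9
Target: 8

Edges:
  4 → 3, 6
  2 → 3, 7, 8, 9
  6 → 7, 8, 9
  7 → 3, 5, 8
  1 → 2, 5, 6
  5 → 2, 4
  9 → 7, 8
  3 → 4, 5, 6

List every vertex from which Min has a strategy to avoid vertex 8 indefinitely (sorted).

1, 2, 3, 4, 5

A0 = {8}
A1: add {6, 7} — 6 (Max) has 6→8; 7 (Max) has 7→8.
A2: add {9} — 9 (Min): all of {7, 8} already in.
A3 = A2; e.g. 1 (Min) can still go to 2. Fixed point.
Max's attractor = {6, 7, 8, 9}; Min avoids the target exactly from the complement.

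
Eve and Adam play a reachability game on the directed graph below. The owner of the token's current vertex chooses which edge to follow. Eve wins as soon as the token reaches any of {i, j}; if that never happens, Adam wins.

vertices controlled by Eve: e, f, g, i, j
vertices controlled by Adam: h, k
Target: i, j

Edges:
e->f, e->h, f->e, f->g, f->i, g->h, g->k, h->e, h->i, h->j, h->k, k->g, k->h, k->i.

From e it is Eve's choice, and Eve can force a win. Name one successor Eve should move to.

A0 = {i, j}
A1: add {f} — f (Eve) has f→i.
A2: add {e} — e (Eve) has e→f.
A3 = A2; e.g. g (Eve) has no edge into A2. Fixed point.
From e, successor f is in the attractor (rank 1); the other successor h is not.

f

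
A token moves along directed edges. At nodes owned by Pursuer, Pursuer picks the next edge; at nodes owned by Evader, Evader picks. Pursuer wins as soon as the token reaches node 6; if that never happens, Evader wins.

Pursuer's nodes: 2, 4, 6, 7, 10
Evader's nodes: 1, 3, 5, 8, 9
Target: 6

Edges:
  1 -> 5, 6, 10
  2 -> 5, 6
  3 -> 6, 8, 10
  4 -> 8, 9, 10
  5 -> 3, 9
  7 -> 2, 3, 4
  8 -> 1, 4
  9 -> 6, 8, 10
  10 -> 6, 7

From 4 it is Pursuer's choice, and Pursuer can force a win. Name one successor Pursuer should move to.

A0 = {6}
A1: add {2, 10} — 2 (Pursuer) has 2→6; 10 (Pursuer) has 10→6.
A2: add {4, 7} — 4 (Pursuer) has 4→10; 7 (Pursuer) has 7→2.
A3 = A2; e.g. 1 (Evader) can still go to 5. Fixed point.
From 4, successor 10 is in the attractor (rank 1); the other successors 8, 9 are not.

10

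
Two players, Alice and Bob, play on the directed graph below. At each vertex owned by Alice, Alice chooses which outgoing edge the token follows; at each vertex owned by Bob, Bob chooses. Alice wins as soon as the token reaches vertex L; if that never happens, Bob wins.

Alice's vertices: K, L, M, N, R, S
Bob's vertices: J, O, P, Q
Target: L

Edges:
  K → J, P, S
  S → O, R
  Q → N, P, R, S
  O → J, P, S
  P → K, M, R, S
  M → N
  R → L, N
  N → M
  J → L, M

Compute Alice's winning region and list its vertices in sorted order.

K, L, R, S

A0 = {L}
A1: add {R} — R (Alice) has R→L.
A2: add {S} — S (Alice) has S→R.
A3: add {K} — K (Alice) has K→S.
A4 = A3; e.g. J (Bob) can still go to M. Fixed point.
Alice's winning region = {K, L, R, S}.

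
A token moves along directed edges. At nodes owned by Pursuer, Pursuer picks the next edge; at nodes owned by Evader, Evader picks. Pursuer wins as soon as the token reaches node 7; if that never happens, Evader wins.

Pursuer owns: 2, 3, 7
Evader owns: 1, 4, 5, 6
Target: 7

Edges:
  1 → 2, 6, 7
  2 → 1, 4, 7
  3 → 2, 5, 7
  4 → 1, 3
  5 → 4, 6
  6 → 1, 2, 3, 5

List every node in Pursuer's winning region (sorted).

A0 = {7}
A1: add {2, 3} — 2 (Pursuer) has 2→7; 3 (Pursuer) has 3→7.
A2 = A1; e.g. 1 (Evader) can still go to 6. Fixed point.
Pursuer's winning region = {2, 3, 7}.

2, 3, 7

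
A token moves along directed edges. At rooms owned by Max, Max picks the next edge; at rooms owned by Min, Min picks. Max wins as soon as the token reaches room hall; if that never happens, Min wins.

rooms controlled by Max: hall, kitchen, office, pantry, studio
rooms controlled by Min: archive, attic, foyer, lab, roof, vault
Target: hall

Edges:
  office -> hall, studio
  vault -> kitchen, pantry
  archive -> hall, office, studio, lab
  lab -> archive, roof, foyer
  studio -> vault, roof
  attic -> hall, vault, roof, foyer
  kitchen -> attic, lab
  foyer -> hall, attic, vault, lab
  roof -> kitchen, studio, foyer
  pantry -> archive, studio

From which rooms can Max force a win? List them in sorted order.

A0 = {hall}
A1: add {office} — office (Max) has office→hall.
A2 = A1; e.g. archive (Min) can still go to studio. Fixed point.
Max's winning region = {hall, office}.

hall, office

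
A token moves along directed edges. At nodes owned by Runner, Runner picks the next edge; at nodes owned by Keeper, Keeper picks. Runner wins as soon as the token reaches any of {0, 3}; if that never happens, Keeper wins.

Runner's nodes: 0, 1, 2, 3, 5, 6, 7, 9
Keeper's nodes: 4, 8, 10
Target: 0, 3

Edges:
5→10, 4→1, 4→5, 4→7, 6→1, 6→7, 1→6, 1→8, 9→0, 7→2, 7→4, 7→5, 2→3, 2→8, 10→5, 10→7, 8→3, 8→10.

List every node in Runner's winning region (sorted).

0, 1, 2, 3, 6, 7, 9

A0 = {0, 3}
A1: add {2, 9} — 2 (Runner) has 2→3; 9 (Runner) has 9→0.
A2: add {7} — 7 (Runner) has 7→2.
A3: add {6} — 6 (Runner) has 6→7.
A4: add {1} — 1 (Runner) has 1→6.
A5 = A4; e.g. 4 (Keeper) can still go to 5. Fixed point.
Runner's winning region = {0, 1, 2, 3, 6, 7, 9}.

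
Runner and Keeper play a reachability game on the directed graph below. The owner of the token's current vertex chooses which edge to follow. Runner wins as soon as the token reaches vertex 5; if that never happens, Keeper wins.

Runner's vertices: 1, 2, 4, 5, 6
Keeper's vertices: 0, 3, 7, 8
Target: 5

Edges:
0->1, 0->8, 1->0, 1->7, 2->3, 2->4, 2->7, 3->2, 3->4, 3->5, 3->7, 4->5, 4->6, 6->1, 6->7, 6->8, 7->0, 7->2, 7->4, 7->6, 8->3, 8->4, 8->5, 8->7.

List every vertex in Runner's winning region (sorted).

A0 = {5}
A1: add {4} — 4 (Runner) has 4→5.
A2: add {2} — 2 (Runner) has 2→4.
A3 = A2; e.g. 0 (Keeper) can still go to 1. Fixed point.
Runner's winning region = {2, 4, 5}.

2, 4, 5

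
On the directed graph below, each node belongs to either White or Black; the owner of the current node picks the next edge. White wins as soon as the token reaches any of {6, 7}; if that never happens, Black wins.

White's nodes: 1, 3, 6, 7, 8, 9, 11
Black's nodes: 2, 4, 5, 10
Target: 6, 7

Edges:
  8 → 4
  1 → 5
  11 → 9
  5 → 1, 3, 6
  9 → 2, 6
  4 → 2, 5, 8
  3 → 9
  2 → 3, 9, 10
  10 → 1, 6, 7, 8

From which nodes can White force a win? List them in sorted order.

3, 6, 7, 9, 11

A0 = {6, 7}
A1: add {9} — 9 (White) has 9→6.
A2: add {3, 11} — 3 (White) has 3→9; 11 (White) has 11→9.
A3 = A2; e.g. 1 (White) has no edge into A2. Fixed point.
White's winning region = {3, 6, 7, 9, 11}.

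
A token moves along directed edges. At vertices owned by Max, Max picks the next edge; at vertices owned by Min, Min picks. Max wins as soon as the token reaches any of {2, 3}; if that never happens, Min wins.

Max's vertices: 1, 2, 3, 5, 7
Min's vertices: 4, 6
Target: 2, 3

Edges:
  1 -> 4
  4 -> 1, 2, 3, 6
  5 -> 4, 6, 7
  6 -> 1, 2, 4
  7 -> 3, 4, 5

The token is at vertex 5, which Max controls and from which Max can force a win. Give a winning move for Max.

A0 = {2, 3}
A1: add {7} — 7 (Max) has 7→3.
A2: add {5} — 5 (Max) has 5→7.
A3 = A2; e.g. 1 (Max) has no edge into A2. Fixed point.
From 5, successor 7 is in the attractor (rank 1); the other successors 4, 6 are not.

7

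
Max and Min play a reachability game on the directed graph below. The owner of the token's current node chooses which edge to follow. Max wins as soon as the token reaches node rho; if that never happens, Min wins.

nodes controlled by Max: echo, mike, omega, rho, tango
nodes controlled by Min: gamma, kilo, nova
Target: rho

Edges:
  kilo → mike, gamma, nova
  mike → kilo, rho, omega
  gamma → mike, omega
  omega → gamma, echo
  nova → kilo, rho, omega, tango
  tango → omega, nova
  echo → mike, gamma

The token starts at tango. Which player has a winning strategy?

A0 = {rho}
A1: add {mike} — mike (Max) has mike→rho.
A2: add {echo} — echo (Max) has echo→mike.
A3: add {omega} — omega (Max) has omega→echo.
A4: add {gamma, tango} — gamma (Min): all of {mike, omega} already in; tango (Max) has tango→omega.
A5 = A4; e.g. kilo (Min) can still go to nova. Fixed point.
tango ∈ A4, so Max can force the target.

Max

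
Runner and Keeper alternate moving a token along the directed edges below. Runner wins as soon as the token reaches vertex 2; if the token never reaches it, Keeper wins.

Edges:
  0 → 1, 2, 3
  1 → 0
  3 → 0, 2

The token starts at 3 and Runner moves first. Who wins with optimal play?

Track states (vertex, player-to-move).
A0 = {(2,Runner), (2,Keeper)}
A1: add {(0,Runner), (3,Runner)}.
(3,Runner) ∈ A1 ⇒ Runner forces the target.

Runner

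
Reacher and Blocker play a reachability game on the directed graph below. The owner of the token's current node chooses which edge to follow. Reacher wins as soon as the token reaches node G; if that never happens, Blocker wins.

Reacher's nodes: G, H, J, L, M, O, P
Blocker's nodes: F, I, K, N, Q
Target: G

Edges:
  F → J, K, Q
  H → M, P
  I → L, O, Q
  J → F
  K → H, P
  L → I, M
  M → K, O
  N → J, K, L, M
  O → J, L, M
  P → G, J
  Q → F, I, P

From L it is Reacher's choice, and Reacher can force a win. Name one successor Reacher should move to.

M

A0 = {G}
A1: add {P} — P (Reacher) has P→G.
A2: add {H} — H (Reacher) has H→P.
A3: add {K} — K (Blocker): all of {H, P} already in.
A4: add {M} — M (Reacher) has M→K.
A5: add {L, O} — L (Reacher) has L→M; O (Reacher) has O→M.
A6 = A5; e.g. F (Blocker) can still go to J. Fixed point.
From L, successor M is in the attractor (rank 4); the other successor I is not.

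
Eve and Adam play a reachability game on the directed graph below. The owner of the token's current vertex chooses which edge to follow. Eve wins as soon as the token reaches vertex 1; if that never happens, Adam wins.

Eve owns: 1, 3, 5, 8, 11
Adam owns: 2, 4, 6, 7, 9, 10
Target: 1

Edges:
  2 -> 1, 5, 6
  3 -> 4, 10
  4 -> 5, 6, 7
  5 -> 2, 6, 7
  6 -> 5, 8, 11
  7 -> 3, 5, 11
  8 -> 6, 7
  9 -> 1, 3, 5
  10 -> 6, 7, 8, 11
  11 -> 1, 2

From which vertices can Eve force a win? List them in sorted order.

A0 = {1}
A1: add {11} — 11 (Eve) has 11→1.
A2 = A1; e.g. 2 (Adam) can still go to 5. Fixed point.
Eve's winning region = {1, 11}.

1, 11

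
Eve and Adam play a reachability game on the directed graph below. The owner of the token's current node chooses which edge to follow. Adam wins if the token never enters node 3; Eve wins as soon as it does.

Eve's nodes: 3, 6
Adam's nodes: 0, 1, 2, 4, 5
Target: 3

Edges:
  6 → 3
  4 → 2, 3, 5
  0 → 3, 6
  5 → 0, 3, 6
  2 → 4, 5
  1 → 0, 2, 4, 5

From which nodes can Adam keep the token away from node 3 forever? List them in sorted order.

1, 2, 4

A0 = {3}
A1: add {6} — 6 (Eve) has 6→3.
A2: add {0} — 0 (Adam): all of {3, 6} already in.
A3: add {5} — 5 (Adam): all of {0, 3, 6} already in.
A4 = A3; e.g. 1 (Adam) can still go to 2. Fixed point.
Eve's attractor = {0, 3, 5, 6}; Adam avoids the target exactly from the complement.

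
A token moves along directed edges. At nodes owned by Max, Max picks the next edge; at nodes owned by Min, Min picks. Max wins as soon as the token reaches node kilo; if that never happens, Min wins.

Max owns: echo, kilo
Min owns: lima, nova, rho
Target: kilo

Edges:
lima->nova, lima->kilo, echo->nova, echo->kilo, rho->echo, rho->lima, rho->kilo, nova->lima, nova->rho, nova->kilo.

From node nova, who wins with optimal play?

A0 = {kilo}
A1: add {echo} — echo (Max) has echo→kilo.
A2 = A1; e.g. lima (Min) can still go to nova. Fixed point.
nova never enters the attractor, so Min can avoid the target forever.

Min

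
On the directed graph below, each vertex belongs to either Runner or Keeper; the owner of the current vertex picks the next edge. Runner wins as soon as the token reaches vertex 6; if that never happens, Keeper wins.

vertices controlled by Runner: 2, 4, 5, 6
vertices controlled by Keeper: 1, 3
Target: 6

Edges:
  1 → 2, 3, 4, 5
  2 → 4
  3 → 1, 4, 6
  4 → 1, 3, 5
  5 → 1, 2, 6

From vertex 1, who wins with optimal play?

A0 = {6}
A1: add {5} — 5 (Runner) has 5→6.
A2: add {4} — 4 (Runner) has 4→5.
A3: add {2} — 2 (Runner) has 2→4.
A4 = A3; e.g. 1 (Keeper) can still go to 3. Fixed point.
1 never enters the attractor, so Keeper can avoid the target forever.

Keeper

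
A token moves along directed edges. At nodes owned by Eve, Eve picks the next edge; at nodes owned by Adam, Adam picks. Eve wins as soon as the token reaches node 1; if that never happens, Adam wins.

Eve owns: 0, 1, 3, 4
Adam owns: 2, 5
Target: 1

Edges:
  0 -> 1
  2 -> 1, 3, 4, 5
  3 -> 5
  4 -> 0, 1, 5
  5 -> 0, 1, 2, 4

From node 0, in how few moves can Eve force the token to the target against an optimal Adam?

1

A0 = {1}
A1: add {0, 4} — 0 (Eve) has 0→1; 4 (Eve) has 4→1.
A2 = A1; e.g. 2 (Adam) can still go to 3. Fixed point.
0 enters the attractor at level 1, so Eve can force the target in 1 move from there.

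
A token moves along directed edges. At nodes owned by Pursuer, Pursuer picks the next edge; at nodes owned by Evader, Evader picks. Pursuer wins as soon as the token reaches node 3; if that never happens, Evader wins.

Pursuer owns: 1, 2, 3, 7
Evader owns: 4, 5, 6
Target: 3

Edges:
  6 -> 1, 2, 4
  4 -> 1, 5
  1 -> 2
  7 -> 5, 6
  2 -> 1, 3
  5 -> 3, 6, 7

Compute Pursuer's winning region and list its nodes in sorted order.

1, 2, 3

A0 = {3}
A1: add {2} — 2 (Pursuer) has 2→3.
A2: add {1} — 1 (Pursuer) has 1→2.
A3 = A2; e.g. 4 (Evader) can still go to 5. Fixed point.
Pursuer's winning region = {1, 2, 3}.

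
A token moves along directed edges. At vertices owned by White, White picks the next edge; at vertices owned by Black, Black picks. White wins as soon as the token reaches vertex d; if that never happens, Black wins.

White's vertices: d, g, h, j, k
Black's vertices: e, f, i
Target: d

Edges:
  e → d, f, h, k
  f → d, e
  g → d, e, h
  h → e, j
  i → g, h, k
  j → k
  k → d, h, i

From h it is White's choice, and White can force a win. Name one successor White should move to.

A0 = {d}
A1: add {g, k} — g (White) has g→d; k (White) has k→d.
A2: add {j} — j (White) has j→k.
A3: add {h} — h (White) has h→j.
A4: add {i} — i (Black): all of {g, h, k} already in.
A5 = A4; e.g. e (Black) can still go to f. Fixed point.
From h, successor j is in the attractor (rank 2); the other successor e is not.

j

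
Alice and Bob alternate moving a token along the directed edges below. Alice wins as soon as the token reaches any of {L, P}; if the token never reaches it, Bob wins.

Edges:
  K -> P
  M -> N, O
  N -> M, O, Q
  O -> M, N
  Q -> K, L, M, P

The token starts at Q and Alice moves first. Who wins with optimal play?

Alice

Track states (vertex, player-to-move).
A0 = {(L,Alice), (L,Bob), (P,Alice), (P,Bob)}
A1: add {(K,Alice), (K,Bob), (Q,Alice)}.
(Q,Alice) ∈ A1 ⇒ Alice forces the target.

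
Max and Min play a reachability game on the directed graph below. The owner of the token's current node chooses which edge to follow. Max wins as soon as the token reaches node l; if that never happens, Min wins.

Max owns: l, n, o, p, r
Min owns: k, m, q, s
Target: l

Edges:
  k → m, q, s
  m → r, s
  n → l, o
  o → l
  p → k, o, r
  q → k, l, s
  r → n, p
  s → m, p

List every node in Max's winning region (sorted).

l, n, o, p, r

A0 = {l}
A1: add {n, o} — n (Max) has n→l; o (Max) has o→l.
A2: add {p, r} — p (Max) has p→o; r (Max) has r→n.
A3 = A2; e.g. k (Min) can still go to m. Fixed point.
Max's winning region = {l, n, o, p, r}.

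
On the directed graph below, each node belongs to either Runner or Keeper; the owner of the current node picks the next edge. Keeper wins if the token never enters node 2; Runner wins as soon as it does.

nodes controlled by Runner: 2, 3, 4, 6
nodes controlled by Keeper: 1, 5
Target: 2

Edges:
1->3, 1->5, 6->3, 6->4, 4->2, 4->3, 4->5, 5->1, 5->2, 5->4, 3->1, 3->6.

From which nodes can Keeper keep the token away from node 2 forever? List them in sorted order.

A0 = {2}
A1: add {4} — 4 (Runner) has 4→2.
A2: add {6} — 6 (Runner) has 6→4.
A3: add {3} — 3 (Runner) has 3→6.
A4 = A3; e.g. 1 (Keeper) can still go to 5. Fixed point.
Runner's attractor = {2, 3, 4, 6}; Keeper avoids the target exactly from the complement.

1, 5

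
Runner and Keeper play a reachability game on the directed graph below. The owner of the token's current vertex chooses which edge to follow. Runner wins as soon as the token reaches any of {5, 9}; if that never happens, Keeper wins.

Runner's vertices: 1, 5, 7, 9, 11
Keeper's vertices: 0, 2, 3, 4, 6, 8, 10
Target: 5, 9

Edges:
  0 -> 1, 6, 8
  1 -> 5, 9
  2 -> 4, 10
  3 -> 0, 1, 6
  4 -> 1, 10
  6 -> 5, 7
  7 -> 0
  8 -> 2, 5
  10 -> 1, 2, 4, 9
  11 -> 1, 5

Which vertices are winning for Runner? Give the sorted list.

1, 5, 9, 11

A0 = {5, 9}
A1: add {1, 11} — 1 (Runner) has 1→5; 11 (Runner) has 11→5.
A2 = A1; e.g. 0 (Keeper) can still go to 6. Fixed point.
Runner's winning region = {1, 5, 9, 11}.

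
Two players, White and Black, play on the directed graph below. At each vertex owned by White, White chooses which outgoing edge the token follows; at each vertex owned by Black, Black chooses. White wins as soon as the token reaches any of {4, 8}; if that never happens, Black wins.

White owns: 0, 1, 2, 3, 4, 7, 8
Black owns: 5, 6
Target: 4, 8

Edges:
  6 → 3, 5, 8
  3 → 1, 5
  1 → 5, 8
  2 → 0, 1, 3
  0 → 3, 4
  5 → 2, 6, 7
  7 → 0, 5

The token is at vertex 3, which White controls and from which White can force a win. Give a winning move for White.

A0 = {4, 8}
A1: add {0, 1} — 0 (White) has 0→4; 1 (White) has 1→8.
A2: add {2, 3, 7} — 2 (White) has 2→0; 3 (White) has 3→1; 7 (White) has 7→0.
A3 = A2; e.g. 5 (Black) can still go to 6. Fixed point.
From 3, successor 1 is in the attractor (rank 1); the other successor 5 is not.

1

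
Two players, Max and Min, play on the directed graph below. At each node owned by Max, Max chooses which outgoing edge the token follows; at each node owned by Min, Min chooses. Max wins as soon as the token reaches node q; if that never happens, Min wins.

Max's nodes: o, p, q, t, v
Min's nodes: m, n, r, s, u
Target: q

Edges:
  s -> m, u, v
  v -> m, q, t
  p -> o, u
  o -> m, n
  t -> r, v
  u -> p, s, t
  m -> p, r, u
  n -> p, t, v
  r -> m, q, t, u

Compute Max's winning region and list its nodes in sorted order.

q, t, v

A0 = {q}
A1: add {v} — v (Max) has v→q.
A2: add {t} — t (Max) has t→v.
A3 = A2; e.g. m (Min) can still go to p. Fixed point.
Max's winning region = {q, t, v}.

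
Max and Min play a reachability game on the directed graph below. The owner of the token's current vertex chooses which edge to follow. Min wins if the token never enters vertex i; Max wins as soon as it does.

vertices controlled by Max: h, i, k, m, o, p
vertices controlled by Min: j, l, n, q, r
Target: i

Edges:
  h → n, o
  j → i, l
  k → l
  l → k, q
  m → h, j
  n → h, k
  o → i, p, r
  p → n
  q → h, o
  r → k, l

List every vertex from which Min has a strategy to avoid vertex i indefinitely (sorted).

j, k, l, n, p, r

A0 = {i}
A1: add {o} — o (Max) has o→i.
A2: add {h} — h (Max) has h→o.
A3: add {m, q} — m (Max) has m→h; q (Min): all of {h, o} already in.
A4 = A3; e.g. j (Min) can still go to l. Fixed point.
Max's attractor = {h, i, m, o, q}; Min avoids the target exactly from the complement.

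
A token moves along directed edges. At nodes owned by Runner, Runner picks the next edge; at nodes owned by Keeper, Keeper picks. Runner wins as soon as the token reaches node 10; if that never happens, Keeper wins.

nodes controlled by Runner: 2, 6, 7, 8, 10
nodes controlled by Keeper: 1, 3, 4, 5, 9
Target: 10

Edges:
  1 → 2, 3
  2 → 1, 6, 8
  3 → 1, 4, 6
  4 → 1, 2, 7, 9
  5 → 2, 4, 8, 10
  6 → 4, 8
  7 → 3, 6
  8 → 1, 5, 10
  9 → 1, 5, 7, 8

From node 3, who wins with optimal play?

Keeper

A0 = {10}
A1: add {8} — 8 (Runner) has 8→10.
A2: add {2, 6} — 2 (Runner) has 2→8; 6 (Runner) has 6→8.
A3: add {7} — 7 (Runner) has 7→6.
A4 = A3; e.g. 1 (Keeper) can still go to 3. Fixed point.
3 never enters the attractor, so Keeper can avoid the target forever.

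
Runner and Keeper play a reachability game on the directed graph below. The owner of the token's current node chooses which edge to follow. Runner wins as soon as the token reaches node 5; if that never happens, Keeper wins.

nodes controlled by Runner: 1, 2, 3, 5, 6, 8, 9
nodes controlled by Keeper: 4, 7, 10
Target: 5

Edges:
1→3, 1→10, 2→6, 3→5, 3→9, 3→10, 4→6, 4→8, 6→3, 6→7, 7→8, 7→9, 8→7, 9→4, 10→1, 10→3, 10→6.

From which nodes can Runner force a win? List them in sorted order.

1, 2, 3, 5, 6, 10

A0 = {5}
A1: add {3} — 3 (Runner) has 3→5.
A2: add {1, 6} — 1 (Runner) has 1→3; 6 (Runner) has 6→3.
A3: add {2, 10} — 2 (Runner) has 2→6; 10 (Keeper): all of {1, 3, 6} already in.
A4 = A3; e.g. 4 (Keeper) can still go to 8. Fixed point.
Runner's winning region = {1, 2, 3, 5, 6, 10}.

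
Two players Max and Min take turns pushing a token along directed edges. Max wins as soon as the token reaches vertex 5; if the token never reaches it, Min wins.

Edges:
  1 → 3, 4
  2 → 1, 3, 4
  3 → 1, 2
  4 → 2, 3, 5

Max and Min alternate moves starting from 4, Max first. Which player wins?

Max

Track states (vertex, player-to-move).
A0 = {(5,Max), (5,Min)}
A1: add {(4,Max)}.
(4,Max) ∈ A1 ⇒ Max forces the target.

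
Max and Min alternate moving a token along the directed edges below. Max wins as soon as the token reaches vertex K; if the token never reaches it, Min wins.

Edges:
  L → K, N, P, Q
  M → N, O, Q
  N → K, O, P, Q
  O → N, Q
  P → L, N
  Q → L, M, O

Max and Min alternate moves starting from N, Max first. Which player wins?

Track states (vertex, player-to-move).
A0 = {(K,Max), (K,Min)}
A1: add {(L,Max), (N,Max)}.
(N,Max) ∈ A1 ⇒ Max forces the target.

Max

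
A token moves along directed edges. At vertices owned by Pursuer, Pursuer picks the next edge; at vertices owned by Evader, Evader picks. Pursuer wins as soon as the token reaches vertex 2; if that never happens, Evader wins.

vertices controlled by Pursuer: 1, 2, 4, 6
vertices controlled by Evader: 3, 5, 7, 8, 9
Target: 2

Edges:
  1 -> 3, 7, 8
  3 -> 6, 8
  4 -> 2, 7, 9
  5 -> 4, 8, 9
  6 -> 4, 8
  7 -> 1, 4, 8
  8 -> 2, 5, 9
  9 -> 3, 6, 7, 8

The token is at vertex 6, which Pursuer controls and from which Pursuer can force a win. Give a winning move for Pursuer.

4

A0 = {2}
A1: add {4} — 4 (Pursuer) has 4→2.
A2: add {6} — 6 (Pursuer) has 6→4.
A3 = A2; e.g. 1 (Pursuer) has no edge into A2. Fixed point.
From 6, successor 4 is in the attractor (rank 1); the other successor 8 is not.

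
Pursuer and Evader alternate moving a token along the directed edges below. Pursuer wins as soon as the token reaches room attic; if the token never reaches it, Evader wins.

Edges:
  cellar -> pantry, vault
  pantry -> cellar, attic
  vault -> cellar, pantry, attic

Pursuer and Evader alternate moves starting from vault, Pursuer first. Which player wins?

Pursuer

Track states (vertex, player-to-move).
A0 = {(attic,Pursuer), (attic,Evader)}
A1: add {(pantry,Pursuer), (vault,Pursuer)}.
(vault,Pursuer) ∈ A1 ⇒ Pursuer forces the target.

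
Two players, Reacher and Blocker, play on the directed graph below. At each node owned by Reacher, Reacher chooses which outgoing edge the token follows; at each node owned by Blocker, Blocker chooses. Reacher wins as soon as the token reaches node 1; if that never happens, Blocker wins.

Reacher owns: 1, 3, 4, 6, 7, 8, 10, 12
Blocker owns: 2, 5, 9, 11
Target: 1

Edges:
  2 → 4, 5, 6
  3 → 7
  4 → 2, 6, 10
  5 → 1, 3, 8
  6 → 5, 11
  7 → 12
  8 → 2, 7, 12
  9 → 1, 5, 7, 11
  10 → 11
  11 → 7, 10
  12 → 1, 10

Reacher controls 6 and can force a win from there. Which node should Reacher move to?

A0 = {1}
A1: add {12} — 12 (Reacher) has 12→1.
A2: add {7, 8} — 7 (Reacher) has 7→12; 8 (Reacher) has 8→12.
A3: add {3} — 3 (Reacher) has 3→7.
A4: add {5} — 5 (Blocker): all of {1, 3, 8} already in.
A5: add {6} — 6 (Reacher) has 6→5.
A6: add {4} — 4 (Reacher) has 4→6.
A7: add {2} — 2 (Blocker): all of {4, 5, 6} already in.
A8 = A7; e.g. 9 (Blocker) can still go to 11. Fixed point.
From 6, successor 5 is in the attractor (rank 4); the other successor 11 is not.

5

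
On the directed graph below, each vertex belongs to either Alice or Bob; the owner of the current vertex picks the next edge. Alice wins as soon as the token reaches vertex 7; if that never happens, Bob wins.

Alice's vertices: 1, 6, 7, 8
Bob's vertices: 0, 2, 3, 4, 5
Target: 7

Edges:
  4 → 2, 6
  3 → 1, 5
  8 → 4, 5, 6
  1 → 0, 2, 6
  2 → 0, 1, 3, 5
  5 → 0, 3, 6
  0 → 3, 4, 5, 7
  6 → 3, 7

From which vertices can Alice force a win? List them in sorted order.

A0 = {7}
A1: add {6} — 6 (Alice) has 6→7.
A2: add {1, 8} — 1 (Alice) has 1→6; 8 (Alice) has 8→6.
A3 = A2; e.g. 0 (Bob) can still go to 3. Fixed point.
Alice's winning region = {1, 6, 7, 8}.

1, 6, 7, 8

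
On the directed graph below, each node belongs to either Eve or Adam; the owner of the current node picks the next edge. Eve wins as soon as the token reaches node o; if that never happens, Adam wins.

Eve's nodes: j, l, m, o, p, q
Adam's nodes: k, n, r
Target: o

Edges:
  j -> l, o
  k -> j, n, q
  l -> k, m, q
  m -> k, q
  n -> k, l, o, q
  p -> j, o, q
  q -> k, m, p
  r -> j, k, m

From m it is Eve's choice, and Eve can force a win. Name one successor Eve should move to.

q

A0 = {o}
A1: add {j, p} — j (Eve) has j→o; p (Eve) has p→o.
A2: add {q} — q (Eve) has q→p.
A3: add {l, m} — l (Eve) has l→q; m (Eve) has m→q.
A4 = A3; e.g. k (Adam) can still go to n. Fixed point.
From m, successor q is in the attractor (rank 2); the other successor k is not.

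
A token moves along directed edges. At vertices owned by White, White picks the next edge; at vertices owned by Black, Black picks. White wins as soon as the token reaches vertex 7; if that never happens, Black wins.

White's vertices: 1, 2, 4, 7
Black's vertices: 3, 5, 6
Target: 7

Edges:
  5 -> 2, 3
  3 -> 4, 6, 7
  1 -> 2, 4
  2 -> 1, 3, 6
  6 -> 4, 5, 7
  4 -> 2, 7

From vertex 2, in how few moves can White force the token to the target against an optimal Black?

3

A0 = {7}
A1: add {4} — 4 (White) has 4→7.
A2: add {1} — 1 (White) has 1→4.
A3: add {2} — 2 (White) has 2→1.
A4 = A3; e.g. 3 (Black) can still go to 6. Fixed point.
2 enters the attractor at level 3, so White can force the target in 3 moves from there.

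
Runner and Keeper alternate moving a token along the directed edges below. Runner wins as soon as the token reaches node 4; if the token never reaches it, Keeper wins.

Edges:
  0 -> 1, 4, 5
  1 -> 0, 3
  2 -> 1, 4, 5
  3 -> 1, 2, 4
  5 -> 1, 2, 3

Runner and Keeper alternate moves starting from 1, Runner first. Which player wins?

Keeper

Track states (vertex, player-to-move).
A0 = {(4,Runner), (4,Keeper)}
A1: add {(0,Runner), (2,Runner), (3,Runner)}.
A2: add {(1,Keeper)}.
A3: add {(5,Runner)}.
A4 = A3; e.g. (0,Keeper) stays out. (1,Runner) never enters ⇒ Keeper avoids the target.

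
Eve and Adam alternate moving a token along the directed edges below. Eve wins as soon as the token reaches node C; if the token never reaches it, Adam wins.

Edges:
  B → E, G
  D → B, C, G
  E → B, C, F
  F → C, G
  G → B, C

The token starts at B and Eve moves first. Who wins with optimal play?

Track states (vertex, player-to-move).
A0 = {(C,Eve), (C,Adam)}
A1: add {(D,Eve), (E,Eve), (F,Eve), (G,Eve)}.
A2: add {(B,Adam), (F,Adam)}.
A3 = A2; e.g. (B,Eve) stays out. (B,Eve) never enters ⇒ Adam avoids the target.

Adam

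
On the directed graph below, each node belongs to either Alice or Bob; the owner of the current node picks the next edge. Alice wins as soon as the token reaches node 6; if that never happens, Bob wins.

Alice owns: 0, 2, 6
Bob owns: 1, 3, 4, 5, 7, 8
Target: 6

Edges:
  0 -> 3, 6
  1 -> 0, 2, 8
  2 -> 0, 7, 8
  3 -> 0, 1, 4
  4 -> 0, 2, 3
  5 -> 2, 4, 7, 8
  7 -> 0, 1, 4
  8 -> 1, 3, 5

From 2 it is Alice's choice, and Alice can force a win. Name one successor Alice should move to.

A0 = {6}
A1: add {0} — 0 (Alice) has 0→6.
A2: add {2} — 2 (Alice) has 2→0.
A3 = A2; e.g. 1 (Bob) can still go to 8. Fixed point.
From 2, successor 0 is in the attractor (rank 1); the other successors 7, 8 are not.

0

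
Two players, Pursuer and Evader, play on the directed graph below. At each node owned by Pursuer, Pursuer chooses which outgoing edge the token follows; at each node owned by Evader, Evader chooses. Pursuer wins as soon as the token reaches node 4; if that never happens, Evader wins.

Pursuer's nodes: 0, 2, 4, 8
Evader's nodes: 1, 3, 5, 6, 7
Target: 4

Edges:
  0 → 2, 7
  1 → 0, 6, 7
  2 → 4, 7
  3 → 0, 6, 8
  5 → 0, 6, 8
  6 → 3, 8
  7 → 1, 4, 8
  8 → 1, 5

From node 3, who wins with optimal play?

A0 = {4}
A1: add {2} — 2 (Pursuer) has 2→4.
A2: add {0} — 0 (Pursuer) has 0→2.
A3 = A2; e.g. 1 (Evader) can still go to 6. Fixed point.
3 never enters the attractor, so Evader can avoid the target forever.

Evader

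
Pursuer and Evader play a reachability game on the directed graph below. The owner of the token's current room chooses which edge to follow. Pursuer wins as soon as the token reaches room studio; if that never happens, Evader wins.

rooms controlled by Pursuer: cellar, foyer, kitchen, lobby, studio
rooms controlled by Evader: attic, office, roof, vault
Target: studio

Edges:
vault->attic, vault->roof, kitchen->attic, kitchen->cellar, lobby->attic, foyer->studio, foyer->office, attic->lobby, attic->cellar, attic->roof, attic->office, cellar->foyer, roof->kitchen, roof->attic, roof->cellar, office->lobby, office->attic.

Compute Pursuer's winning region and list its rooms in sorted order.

cellar, foyer, kitchen, studio

A0 = {studio}
A1: add {foyer} — foyer (Pursuer) has foyer→studio.
A2: add {cellar} — cellar (Pursuer) has cellar→foyer.
A3: add {kitchen} — kitchen (Pursuer) has kitchen→cellar.
A4 = A3; e.g. vault (Evader) can still go to attic. Fixed point.
Pursuer's winning region = {cellar, foyer, kitchen, studio}.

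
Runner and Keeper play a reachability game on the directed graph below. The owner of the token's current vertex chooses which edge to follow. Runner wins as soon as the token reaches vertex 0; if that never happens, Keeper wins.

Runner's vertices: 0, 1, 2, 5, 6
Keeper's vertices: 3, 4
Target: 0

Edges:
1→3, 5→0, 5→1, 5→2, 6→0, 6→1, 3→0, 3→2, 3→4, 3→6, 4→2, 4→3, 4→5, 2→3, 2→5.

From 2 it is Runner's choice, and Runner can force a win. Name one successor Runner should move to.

A0 = {0}
A1: add {5, 6} — 5 (Runner) has 5→0; 6 (Runner) has 6→0.
A2: add {2} — 2 (Runner) has 2→5.
A3 = A2; e.g. 1 (Runner) has no edge into A2. Fixed point.
From 2, successor 5 is in the attractor (rank 1); the other successor 3 is not.

5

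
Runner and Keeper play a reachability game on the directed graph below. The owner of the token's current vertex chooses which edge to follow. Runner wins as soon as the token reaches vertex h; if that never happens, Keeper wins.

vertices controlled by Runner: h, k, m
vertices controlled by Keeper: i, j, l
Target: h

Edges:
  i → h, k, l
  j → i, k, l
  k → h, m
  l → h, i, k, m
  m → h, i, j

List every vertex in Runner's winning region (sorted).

A0 = {h}
A1: add {k, m} — k (Runner) has k→h; m (Runner) has m→h.
A2 = A1; e.g. i (Keeper) can still go to l. Fixed point.
Runner's winning region = {h, k, m}.

h, k, m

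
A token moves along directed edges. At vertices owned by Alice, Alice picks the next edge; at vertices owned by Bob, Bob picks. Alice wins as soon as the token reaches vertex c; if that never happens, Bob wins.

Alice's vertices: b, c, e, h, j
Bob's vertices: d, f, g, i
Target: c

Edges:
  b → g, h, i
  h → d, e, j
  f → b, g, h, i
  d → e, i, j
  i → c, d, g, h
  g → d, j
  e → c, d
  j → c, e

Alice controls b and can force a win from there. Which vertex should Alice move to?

h

A0 = {c}
A1: add {e, j} — e (Alice) has e→c; j (Alice) has j→c.
A2: add {h} — h (Alice) has h→e.
A3: add {b} — b (Alice) has b→h.
A4 = A3; e.g. d (Bob) can still go to i. Fixed point.
From b, successor h is in the attractor (rank 2); the other successors g, i are not.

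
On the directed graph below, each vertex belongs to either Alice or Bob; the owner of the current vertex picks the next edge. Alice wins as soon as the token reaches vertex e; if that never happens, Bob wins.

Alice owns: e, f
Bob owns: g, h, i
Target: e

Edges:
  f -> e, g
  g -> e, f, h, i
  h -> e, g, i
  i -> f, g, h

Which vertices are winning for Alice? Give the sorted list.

e, f

A0 = {e}
A1: add {f} — f (Alice) has f→e.
A2 = A1; e.g. g (Bob) can still go to h. Fixed point.
Alice's winning region = {e, f}.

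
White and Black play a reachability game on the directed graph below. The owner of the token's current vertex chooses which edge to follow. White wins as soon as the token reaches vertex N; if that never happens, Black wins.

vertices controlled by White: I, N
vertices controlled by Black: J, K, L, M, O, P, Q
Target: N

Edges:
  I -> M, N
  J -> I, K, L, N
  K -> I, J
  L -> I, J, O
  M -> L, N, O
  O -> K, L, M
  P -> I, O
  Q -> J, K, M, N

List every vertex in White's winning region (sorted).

I, N

A0 = {N}
A1: add {I} — I (White) has I→N.
A2 = A1; e.g. J (Black) can still go to K. Fixed point.
White's winning region = {I, N}.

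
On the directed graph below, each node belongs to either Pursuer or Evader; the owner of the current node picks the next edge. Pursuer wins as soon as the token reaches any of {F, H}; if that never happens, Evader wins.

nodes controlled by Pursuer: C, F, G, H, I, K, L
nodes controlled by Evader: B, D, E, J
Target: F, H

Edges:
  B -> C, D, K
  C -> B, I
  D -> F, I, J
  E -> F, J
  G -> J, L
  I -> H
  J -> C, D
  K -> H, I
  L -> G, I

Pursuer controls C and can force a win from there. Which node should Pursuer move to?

I

A0 = {F, H}
A1: add {I, K} — I (Pursuer) has I→H; K (Pursuer) has K→H.
A2: add {C, L} — C (Pursuer) has C→I; L (Pursuer) has L→I.
A3: add {G} — G (Pursuer) has G→L.
A4 = A3; e.g. B (Evader) can still go to D. Fixed point.
From C, successor I is in the attractor (rank 1); the other successor B is not.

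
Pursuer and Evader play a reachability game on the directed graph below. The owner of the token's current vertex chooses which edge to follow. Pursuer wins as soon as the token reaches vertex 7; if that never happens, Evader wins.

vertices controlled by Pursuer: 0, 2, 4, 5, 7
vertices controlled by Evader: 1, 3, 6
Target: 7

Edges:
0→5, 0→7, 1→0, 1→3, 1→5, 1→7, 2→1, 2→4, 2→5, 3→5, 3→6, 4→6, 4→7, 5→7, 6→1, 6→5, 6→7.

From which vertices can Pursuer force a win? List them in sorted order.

0, 2, 4, 5, 7

A0 = {7}
A1: add {0, 4, 5} — 0 (Pursuer) has 0→7; 4 (Pursuer) has 4→7; 5 (Pursuer) has 5→7.
A2: add {2} — 2 (Pursuer) has 2→4.
A3 = A2; e.g. 1 (Evader) can still go to 3. Fixed point.
Pursuer's winning region = {0, 2, 4, 5, 7}.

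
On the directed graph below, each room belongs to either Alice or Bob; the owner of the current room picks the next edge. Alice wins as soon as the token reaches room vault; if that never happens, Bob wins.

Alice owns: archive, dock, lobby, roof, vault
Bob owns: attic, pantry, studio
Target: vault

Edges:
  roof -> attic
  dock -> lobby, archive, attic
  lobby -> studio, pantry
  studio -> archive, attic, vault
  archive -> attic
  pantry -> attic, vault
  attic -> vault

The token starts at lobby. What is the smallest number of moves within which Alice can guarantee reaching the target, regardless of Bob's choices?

3

A0 = {vault}
A1: add {attic} — attic (Bob): all of {vault} already in.
A2: add {archive, dock, pantry, roof} — roof (Alice) has roof→attic; dock (Alice) has dock→attic; archive (Alice) has archive→attic; pantry (Bob): all of {attic, vault} already in.
A3: add {lobby, studio} — lobby (Alice) has lobby→pantry; studio (Bob): all of {archive, attic, vault} already in.
A3 = all vertices. Fixed point.
lobby enters the attractor at level 3, so Alice can force the target in 3 moves from there.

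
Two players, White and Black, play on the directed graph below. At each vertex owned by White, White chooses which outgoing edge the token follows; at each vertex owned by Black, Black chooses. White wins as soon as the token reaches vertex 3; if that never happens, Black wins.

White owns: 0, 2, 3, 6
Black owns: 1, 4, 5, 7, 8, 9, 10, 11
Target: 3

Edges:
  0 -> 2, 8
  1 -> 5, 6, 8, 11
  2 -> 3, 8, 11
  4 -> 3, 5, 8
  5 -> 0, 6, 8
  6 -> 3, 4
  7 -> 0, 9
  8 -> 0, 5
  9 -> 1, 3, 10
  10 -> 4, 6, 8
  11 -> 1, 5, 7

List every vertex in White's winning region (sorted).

0, 2, 3, 6

A0 = {3}
A1: add {2, 6} — 2 (White) has 2→3; 6 (White) has 6→3.
A2: add {0} — 0 (White) has 0→2.
A3 = A2; e.g. 1 (Black) can still go to 5. Fixed point.
White's winning region = {0, 2, 3, 6}.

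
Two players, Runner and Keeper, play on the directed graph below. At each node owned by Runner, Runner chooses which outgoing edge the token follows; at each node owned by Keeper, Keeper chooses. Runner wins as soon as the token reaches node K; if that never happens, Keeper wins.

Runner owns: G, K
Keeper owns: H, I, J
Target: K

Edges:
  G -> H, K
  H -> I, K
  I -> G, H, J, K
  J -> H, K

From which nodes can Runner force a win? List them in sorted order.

G, K

A0 = {K}
A1: add {G} — G (Runner) has G→K.
A2 = A1; e.g. H (Keeper) can still go to I. Fixed point.
Runner's winning region = {G, K}.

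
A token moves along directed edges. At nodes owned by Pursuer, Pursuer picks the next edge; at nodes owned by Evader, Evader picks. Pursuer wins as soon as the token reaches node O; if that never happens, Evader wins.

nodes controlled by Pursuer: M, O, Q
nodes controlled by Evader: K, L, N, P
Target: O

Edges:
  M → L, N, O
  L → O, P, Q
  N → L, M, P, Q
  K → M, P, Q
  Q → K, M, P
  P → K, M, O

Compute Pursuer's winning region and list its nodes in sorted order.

A0 = {O}
A1: add {M} — M (Pursuer) has M→O.
A2: add {Q} — Q (Pursuer) has Q→M.
A3 = A2; e.g. K (Evader) can still go to P. Fixed point.
Pursuer's winning region = {M, O, Q}.

M, O, Q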